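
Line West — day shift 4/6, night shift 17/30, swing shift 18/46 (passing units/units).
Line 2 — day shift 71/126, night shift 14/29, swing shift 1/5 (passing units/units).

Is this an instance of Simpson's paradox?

Yes

Day shift: Line West 4/6 = 66.7%, Line 2 71/126 = 56.3% → Line West
Night shift: Line West 17/30 = 56.7%, Line 2 14/29 = 48.3% → Line West
Swing shift: Line West 18/46 = 39.1%, Line 2 1/5 = 20.0% → Line West
Overall: Line West 39/82 = 47.6%, Line 2 86/160 = 53.8% → Line 2
Line West wins each shift group but Line 2 wins overall — the comparison reverses. Line West's units skew toward swing shift, which has a lower base rate.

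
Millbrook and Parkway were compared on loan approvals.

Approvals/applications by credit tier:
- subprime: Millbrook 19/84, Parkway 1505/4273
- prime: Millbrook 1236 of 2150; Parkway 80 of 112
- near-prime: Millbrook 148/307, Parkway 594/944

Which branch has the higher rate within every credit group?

Parkway

Subprime: Millbrook 19/84 = 22.6%, Parkway 1505/4273 = 35.2% → Parkway
Prime: Millbrook 1236/2150 = 57.5%, Parkway 80/112 = 71.4% → Parkway
Near-prime: Millbrook 148/307 = 48.2%, Parkway 594/944 = 62.9% → Parkway
Parkway has the higher rate in all 3 groups.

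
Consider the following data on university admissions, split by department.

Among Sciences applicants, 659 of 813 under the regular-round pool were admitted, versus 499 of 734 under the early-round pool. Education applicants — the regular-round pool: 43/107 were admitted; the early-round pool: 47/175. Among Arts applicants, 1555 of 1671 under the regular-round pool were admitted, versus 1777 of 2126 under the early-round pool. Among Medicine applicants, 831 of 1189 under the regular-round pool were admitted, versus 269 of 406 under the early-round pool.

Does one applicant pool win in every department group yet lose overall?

Sciences: the regular-round pool 659/813 = 81.1%, the early-round pool 499/734 = 68.0% → the regular-round pool
Education: the regular-round pool 43/107 = 40.2%, the early-round pool 47/175 = 26.9% → the regular-round pool
Arts: the regular-round pool 1555/1671 = 93.1%, the early-round pool 1777/2126 = 83.6% → the regular-round pool
Medicine: the regular-round pool 831/1189 = 69.9%, the early-round pool 269/406 = 66.3% → the regular-round pool
Overall: the regular-round pool 3088/3780 = 81.7%, the early-round pool 2592/3441 = 75.3% → the regular-round pool
The regular-round pool wins overall and in every department group — no reversal.

No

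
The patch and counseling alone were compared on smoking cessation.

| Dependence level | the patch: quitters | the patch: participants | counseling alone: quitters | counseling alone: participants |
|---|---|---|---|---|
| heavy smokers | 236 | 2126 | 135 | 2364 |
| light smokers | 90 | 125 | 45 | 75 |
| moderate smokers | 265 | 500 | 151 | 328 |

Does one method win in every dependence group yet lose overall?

No

Heavy smokers: the patch 236/2126 = 11.1%, counseling alone 135/2364 = 5.7% → the patch
Light smokers: the patch 90/125 = 72.0%, counseling alone 45/75 = 60.0% → the patch
Moderate smokers: the patch 265/500 = 53.0%, counseling alone 151/328 = 46.0% → the patch
Overall: the patch 591/2751 = 21.5%, counseling alone 331/2767 = 12.0% → the patch
The patch wins overall and in every dependence group — no reversal.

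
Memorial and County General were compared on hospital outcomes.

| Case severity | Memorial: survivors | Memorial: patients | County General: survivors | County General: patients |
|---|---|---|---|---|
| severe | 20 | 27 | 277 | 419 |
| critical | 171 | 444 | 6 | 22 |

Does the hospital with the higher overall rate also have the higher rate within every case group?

No

Severe: Memorial 20/27 = 74.1%, County General 277/419 = 66.1% → Memorial
Critical: Memorial 171/444 = 38.5%, County General 6/22 = 27.3% → Memorial
Overall: Memorial 191/471 = 40.6%, County General 283/441 = 64.2% → County General
Memorial wins each case group but County General wins overall — the comparison reverses. Memorial's patients skew toward critical, which has a lower base rate.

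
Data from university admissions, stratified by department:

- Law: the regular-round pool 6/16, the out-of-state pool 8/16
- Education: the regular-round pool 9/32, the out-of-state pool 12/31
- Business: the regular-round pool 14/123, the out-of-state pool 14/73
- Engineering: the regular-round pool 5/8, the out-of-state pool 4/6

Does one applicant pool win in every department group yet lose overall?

Law: the regular-round pool 6/16 = 37.5%, the out-of-state pool 8/16 = 50.0% → the out-of-state pool
Education: the regular-round pool 9/32 = 28.1%, the out-of-state pool 12/31 = 38.7% → the out-of-state pool
Business: the regular-round pool 14/123 = 11.4%, the out-of-state pool 14/73 = 19.2% → the out-of-state pool
Engineering: the regular-round pool 5/8 = 62.5%, the out-of-state pool 4/6 = 66.7% → the out-of-state pool
Overall: the regular-round pool 34/179 = 19.0%, the out-of-state pool 38/126 = 30.2% → the out-of-state pool
The out-of-state pool wins overall and in every department group — no reversal.

No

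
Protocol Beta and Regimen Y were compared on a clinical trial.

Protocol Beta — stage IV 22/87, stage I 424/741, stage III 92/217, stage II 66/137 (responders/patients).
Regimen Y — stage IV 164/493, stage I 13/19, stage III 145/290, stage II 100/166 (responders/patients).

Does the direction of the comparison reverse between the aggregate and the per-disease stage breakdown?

Yes

Stage IV: Protocol Beta 22/87 = 25.3%, Regimen Y 164/493 = 33.3% → Regimen Y
Stage I: Protocol Beta 424/741 = 57.2%, Regimen Y 13/19 = 68.4% → Regimen Y
Stage III: Protocol Beta 92/217 = 42.4%, Regimen Y 145/290 = 50.0% → Regimen Y
Stage II: Protocol Beta 66/137 = 48.2%, Regimen Y 100/166 = 60.2% → Regimen Y
Overall: Protocol Beta 604/1182 = 51.1%, Regimen Y 422/968 = 43.6% → Protocol Beta
Regimen Y wins each disease group but Protocol Beta wins overall — the comparison reverses. Regimen Y's patients skew toward stage IV, which has a lower base rate.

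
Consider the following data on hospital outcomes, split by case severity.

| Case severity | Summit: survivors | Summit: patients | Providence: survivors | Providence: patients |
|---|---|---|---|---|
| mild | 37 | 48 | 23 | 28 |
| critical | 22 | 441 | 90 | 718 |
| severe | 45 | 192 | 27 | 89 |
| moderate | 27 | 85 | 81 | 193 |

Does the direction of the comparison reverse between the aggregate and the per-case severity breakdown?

Mild: Summit 37/48 = 77.1%, Providence 23/28 = 82.1% → Providence
Critical: Summit 22/441 = 5.0%, Providence 90/718 = 12.5% → Providence
Severe: Summit 45/192 = 23.4%, Providence 27/89 = 30.3% → Providence
Moderate: Summit 27/85 = 31.8%, Providence 81/193 = 42.0% → Providence
Overall: Summit 131/766 = 17.1%, Providence 221/1028 = 21.5% → Providence
Providence wins overall and in every case group — no reversal.

No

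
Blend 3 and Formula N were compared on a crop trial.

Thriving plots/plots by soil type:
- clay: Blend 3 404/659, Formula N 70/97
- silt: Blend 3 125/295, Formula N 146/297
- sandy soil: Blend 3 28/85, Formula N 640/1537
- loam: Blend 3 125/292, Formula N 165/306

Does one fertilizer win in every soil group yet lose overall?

Yes

Clay: Blend 3 404/659 = 61.3%, Formula N 70/97 = 72.2% → Formula N
Silt: Blend 3 125/295 = 42.4%, Formula N 146/297 = 49.2% → Formula N
Sandy soil: Blend 3 28/85 = 32.9%, Formula N 640/1537 = 41.6% → Formula N
Loam: Blend 3 125/292 = 42.8%, Formula N 165/306 = 53.9% → Formula N
Overall: Blend 3 682/1331 = 51.2%, Formula N 1021/2237 = 45.6% → Blend 3
Formula N wins each soil group but Blend 3 wins overall — the comparison reverses. Formula N's plots skew toward sandy soil, which has a lower base rate.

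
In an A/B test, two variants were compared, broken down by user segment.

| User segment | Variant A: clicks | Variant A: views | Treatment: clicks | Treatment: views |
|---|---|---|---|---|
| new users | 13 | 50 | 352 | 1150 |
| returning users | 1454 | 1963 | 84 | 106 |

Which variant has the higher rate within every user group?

Treatment

New users: Variant A 13/50 = 26.0%, Treatment 352/1150 = 30.6% → Treatment
Returning users: Variant A 1454/1963 = 74.1%, Treatment 84/106 = 79.2% → Treatment
Treatment has the higher rate in both groups.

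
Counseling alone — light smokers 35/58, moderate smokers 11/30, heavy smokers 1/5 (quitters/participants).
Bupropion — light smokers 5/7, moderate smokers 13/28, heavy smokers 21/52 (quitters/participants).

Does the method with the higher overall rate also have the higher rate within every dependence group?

No

Light smokers: counseling alone 35/58 = 60.3%, bupropion 5/7 = 71.4% → bupropion
Moderate smokers: counseling alone 11/30 = 36.7%, bupropion 13/28 = 46.4% → bupropion
Heavy smokers: counseling alone 1/5 = 20.0%, bupropion 21/52 = 40.4% → bupropion
Overall: counseling alone 47/93 = 50.5%, bupropion 39/87 = 44.8% → counseling alone
Bupropion wins each dependence group but counseling alone wins overall — the comparison reverses. Bupropion's participants skew toward heavy smokers, which has a lower base rate.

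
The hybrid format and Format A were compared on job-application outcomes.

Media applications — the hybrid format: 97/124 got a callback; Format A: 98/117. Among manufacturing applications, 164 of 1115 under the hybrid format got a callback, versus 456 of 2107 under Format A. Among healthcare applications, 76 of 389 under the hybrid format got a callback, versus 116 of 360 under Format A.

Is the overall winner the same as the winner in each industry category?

Media: the hybrid format 97/124 = 78.2%, Format A 98/117 = 83.8% → Format A
Manufacturing: the hybrid format 164/1115 = 14.7%, Format A 456/2107 = 21.6% → Format A
Healthcare: the hybrid format 76/389 = 19.5%, Format A 116/360 = 32.2% → Format A
Overall: the hybrid format 337/1628 = 20.7%, Format A 670/2584 = 25.9% → Format A
Format A wins overall and in every industry group — no reversal.

Yes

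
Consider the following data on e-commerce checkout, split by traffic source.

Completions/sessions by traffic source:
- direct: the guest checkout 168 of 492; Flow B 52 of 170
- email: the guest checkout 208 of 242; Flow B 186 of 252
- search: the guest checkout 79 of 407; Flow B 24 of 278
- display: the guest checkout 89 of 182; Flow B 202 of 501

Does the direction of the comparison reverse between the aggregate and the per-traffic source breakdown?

No

Direct: the guest checkout 168/492 = 34.1%, Flow B 52/170 = 30.6% → the guest checkout
Email: the guest checkout 208/242 = 86.0%, Flow B 186/252 = 73.8% → the guest checkout
Search: the guest checkout 79/407 = 19.4%, Flow B 24/278 = 8.6% → the guest checkout
Display: the guest checkout 89/182 = 48.9%, Flow B 202/501 = 40.3% → the guest checkout
Overall: the guest checkout 544/1323 = 41.1%, Flow B 464/1201 = 38.6% → the guest checkout
The guest checkout wins overall and in every traffic group — no reversal.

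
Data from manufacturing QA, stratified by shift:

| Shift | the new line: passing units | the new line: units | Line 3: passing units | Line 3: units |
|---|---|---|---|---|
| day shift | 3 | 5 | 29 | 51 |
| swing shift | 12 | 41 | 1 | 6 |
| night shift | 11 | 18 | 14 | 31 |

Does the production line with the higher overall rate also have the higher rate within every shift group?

No

Day shift: the new line 3/5 = 60.0%, Line 3 29/51 = 56.9% → the new line
Swing shift: the new line 12/41 = 29.3%, Line 3 1/6 = 16.7% → the new line
Night shift: the new line 11/18 = 61.1%, Line 3 14/31 = 45.2% → the new line
Overall: the new line 26/64 = 40.6%, Line 3 44/88 = 50.0% → Line 3
The new line wins each shift group but Line 3 wins overall — the comparison reverses. The new line's units skew toward swing shift, which has a lower base rate.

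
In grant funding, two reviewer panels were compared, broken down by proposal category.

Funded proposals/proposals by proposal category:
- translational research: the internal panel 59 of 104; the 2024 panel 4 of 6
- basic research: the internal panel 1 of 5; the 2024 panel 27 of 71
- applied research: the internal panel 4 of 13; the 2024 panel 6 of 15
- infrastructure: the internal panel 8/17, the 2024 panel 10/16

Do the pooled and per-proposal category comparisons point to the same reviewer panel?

No

Translational research: the internal panel 59/104 = 56.7%, the 2024 panel 4/6 = 66.7% → the 2024 panel
Basic research: the internal panel 1/5 = 20.0%, the 2024 panel 27/71 = 38.0% → the 2024 panel
Applied research: the internal panel 4/13 = 30.8%, the 2024 panel 6/15 = 40.0% → the 2024 panel
Infrastructure: the internal panel 8/17 = 47.1%, the 2024 panel 10/16 = 62.5% → the 2024 panel
Overall: the internal panel 72/139 = 51.8%, the 2024 panel 47/108 = 43.5% → the internal panel
The 2024 panel wins each proposal group but the internal panel wins overall — the comparison reverses. The 2024 panel's proposals skew toward basic research, which has a lower base rate.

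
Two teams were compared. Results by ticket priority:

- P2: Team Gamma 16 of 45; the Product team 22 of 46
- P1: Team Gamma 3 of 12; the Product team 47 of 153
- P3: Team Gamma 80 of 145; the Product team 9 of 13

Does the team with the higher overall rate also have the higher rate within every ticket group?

No

P2: Team Gamma 16/45 = 35.6%, the Product team 22/46 = 47.8% → the Product team
P1: Team Gamma 3/12 = 25.0%, the Product team 47/153 = 30.7% → the Product team
P3: Team Gamma 80/145 = 55.2%, the Product team 9/13 = 69.2% → the Product team
Overall: Team Gamma 99/202 = 49.0%, the Product team 78/212 = 36.8% → Team Gamma
The Product team wins each ticket group but Team Gamma wins overall — the comparison reverses. The Product team's tickets skew toward P1, which has a lower base rate.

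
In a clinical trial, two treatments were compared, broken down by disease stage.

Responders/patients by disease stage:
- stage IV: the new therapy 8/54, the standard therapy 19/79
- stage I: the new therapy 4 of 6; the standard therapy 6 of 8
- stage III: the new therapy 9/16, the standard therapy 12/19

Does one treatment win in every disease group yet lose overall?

No

Stage IV: the new therapy 8/54 = 14.8%, the standard therapy 19/79 = 24.1% → the standard therapy
Stage I: the new therapy 4/6 = 66.7%, the standard therapy 6/8 = 75.0% → the standard therapy
Stage III: the new therapy 9/16 = 56.2%, the standard therapy 12/19 = 63.2% → the standard therapy
Overall: the new therapy 21/76 = 27.6%, the standard therapy 37/106 = 34.9% → the standard therapy
The standard therapy wins overall and in every disease group — no reversal.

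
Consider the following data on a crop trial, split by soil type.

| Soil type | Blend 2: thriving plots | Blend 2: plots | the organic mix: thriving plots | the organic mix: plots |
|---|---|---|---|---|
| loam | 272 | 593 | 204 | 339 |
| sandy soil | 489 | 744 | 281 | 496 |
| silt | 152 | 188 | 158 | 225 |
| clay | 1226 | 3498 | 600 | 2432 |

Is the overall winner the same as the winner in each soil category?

No

Loam: Blend 2 272/593 = 45.9%, the organic mix 204/339 = 60.2% → the organic mix
Sandy soil: Blend 2 489/744 = 65.7%, the organic mix 281/496 = 56.7% → Blend 2
Silt: Blend 2 152/188 = 80.9%, the organic mix 158/225 = 70.2% → Blend 2
Clay: Blend 2 1226/3498 = 35.0%, the organic mix 600/2432 = 24.7% → Blend 2
Overall: Blend 2 2139/5023 = 42.6%, the organic mix 1243/3492 = 35.6% → Blend 2
Neither sweeps: Blend 2 wins 3 of 4 groups, the organic mix wins 1. Blend 2 wins overall but not every group — no Simpson reversal.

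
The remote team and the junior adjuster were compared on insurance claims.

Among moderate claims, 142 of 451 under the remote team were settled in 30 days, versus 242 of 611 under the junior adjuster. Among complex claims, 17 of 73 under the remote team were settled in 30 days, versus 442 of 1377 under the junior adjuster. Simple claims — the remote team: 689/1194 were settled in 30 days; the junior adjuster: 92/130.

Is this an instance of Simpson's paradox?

Moderate: the remote team 142/451 = 31.5%, the junior adjuster 242/611 = 39.6% → the junior adjuster
Complex: the remote team 17/73 = 23.3%, the junior adjuster 442/1377 = 32.1% → the junior adjuster
Simple: the remote team 689/1194 = 57.7%, the junior adjuster 92/130 = 70.8% → the junior adjuster
Overall: the remote team 848/1718 = 49.4%, the junior adjuster 776/2118 = 36.6% → the remote team
The junior adjuster wins each claim group but the remote team wins overall — the comparison reverses. The junior adjuster's claims skew toward complex, which has a lower base rate.

Yes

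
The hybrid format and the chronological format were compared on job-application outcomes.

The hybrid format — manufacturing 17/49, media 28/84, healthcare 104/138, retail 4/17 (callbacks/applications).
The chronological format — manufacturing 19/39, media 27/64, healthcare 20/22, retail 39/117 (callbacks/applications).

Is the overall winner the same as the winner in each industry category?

Manufacturing: the hybrid format 17/49 = 34.7%, the chronological format 19/39 = 48.7% → the chronological format
Media: the hybrid format 28/84 = 33.3%, the chronological format 27/64 = 42.2% → the chronological format
Healthcare: the hybrid format 104/138 = 75.4%, the chronological format 20/22 = 90.9% → the chronological format
Retail: the hybrid format 4/17 = 23.5%, the chronological format 39/117 = 33.3% → the chronological format
Overall: the hybrid format 153/288 = 53.1%, the chronological format 105/242 = 43.4% → the hybrid format
The chronological format wins each industry group but the hybrid format wins overall — the comparison reverses. The chronological format's applications skew toward retail, which has a lower base rate.

No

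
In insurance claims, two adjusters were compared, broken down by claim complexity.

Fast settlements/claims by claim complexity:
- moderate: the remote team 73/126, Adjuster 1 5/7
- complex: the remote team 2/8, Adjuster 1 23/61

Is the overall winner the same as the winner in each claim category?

No

Moderate: the remote team 73/126 = 57.9%, Adjuster 1 5/7 = 71.4% → Adjuster 1
Complex: the remote team 2/8 = 25.0%, Adjuster 1 23/61 = 37.7% → Adjuster 1
Overall: the remote team 75/134 = 56.0%, Adjuster 1 28/68 = 41.2% → the remote team
Adjuster 1 wins each claim group but the remote team wins overall — the comparison reverses. Adjuster 1's claims skew toward complex, which has a lower base rate.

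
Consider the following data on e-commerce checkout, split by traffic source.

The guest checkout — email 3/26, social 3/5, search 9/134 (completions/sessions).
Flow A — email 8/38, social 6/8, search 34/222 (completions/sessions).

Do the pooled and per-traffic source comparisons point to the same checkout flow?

Email: the guest checkout 3/26 = 11.5%, Flow A 8/38 = 21.1% → Flow A
Social: the guest checkout 3/5 = 60.0%, Flow A 6/8 = 75.0% → Flow A
Search: the guest checkout 9/134 = 6.7%, Flow A 34/222 = 15.3% → Flow A
Overall: the guest checkout 15/165 = 9.1%, Flow A 48/268 = 17.9% → Flow A
Flow A wins overall and in every traffic group — no reversal.

Yes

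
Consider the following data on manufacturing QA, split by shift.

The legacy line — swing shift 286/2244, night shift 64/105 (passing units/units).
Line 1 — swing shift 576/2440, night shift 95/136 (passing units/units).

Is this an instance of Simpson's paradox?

Swing shift: the legacy line 286/2244 = 12.7%, Line 1 576/2440 = 23.6% → Line 1
Night shift: the legacy line 64/105 = 61.0%, Line 1 95/136 = 69.9% → Line 1
Overall: the legacy line 350/2349 = 14.9%, Line 1 671/2576 = 26.0% → Line 1
Line 1 wins overall and in every shift group — no reversal.

No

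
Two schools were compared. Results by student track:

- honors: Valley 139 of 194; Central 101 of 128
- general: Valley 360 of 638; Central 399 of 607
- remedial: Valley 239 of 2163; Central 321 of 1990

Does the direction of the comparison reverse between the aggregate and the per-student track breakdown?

Honors: Valley 139/194 = 71.6%, Central 101/128 = 78.9% → Central
General: Valley 360/638 = 56.4%, Central 399/607 = 65.7% → Central
Remedial: Valley 239/2163 = 11.0%, Central 321/1990 = 16.1% → Central
Overall: Valley 738/2995 = 24.6%, Central 821/2725 = 30.1% → Central
Central wins overall and in every student group — no reversal.

No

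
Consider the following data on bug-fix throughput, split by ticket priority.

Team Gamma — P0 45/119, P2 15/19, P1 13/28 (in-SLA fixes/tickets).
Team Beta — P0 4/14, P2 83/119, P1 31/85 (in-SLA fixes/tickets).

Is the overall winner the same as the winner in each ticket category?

No

P0: Team Gamma 45/119 = 37.8%, Team Beta 4/14 = 28.6% → Team Gamma
P2: Team Gamma 15/19 = 78.9%, Team Beta 83/119 = 69.7% → Team Gamma
P1: Team Gamma 13/28 = 46.4%, Team Beta 31/85 = 36.5% → Team Gamma
Overall: Team Gamma 73/166 = 44.0%, Team Beta 118/218 = 54.1% → Team Beta
Team Gamma wins each ticket group but Team Beta wins overall — the comparison reverses. Team Gamma's tickets skew toward P0, which has a lower base rate.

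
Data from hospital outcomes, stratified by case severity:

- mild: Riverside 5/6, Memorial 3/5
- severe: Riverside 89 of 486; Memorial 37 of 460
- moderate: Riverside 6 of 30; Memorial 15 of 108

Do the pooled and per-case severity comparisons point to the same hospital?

Mild: Riverside 5/6 = 83.3%, Memorial 3/5 = 60.0% → Riverside
Severe: Riverside 89/486 = 18.3%, Memorial 37/460 = 8.0% → Riverside
Moderate: Riverside 6/30 = 20.0%, Memorial 15/108 = 13.9% → Riverside
Overall: Riverside 100/522 = 19.2%, Memorial 55/573 = 9.6% → Riverside
Riverside wins overall and in every case group — no reversal.

Yes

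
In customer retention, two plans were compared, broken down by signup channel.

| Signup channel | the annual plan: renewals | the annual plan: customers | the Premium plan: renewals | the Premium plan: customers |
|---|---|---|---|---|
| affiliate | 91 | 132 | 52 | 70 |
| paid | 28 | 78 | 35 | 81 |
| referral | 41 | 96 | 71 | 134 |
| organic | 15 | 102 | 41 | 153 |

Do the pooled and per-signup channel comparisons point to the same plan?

Yes

Affiliate: the annual plan 91/132 = 68.9%, the Premium plan 52/70 = 74.3% → the Premium plan
Paid: the annual plan 28/78 = 35.9%, the Premium plan 35/81 = 43.2% → the Premium plan
Referral: the annual plan 41/96 = 42.7%, the Premium plan 71/134 = 53.0% → the Premium plan
Organic: the annual plan 15/102 = 14.7%, the Premium plan 41/153 = 26.8% → the Premium plan
Overall: the annual plan 175/408 = 42.9%, the Premium plan 199/438 = 45.4% → the Premium plan
The Premium plan wins overall and in every signup group — no reversal.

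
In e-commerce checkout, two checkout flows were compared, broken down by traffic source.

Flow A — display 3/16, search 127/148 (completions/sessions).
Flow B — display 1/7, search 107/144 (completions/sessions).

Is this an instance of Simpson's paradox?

Display: Flow A 3/16 = 18.8%, Flow B 1/7 = 14.3% → Flow A
Search: Flow A 127/148 = 85.8%, Flow B 107/144 = 74.3% → Flow A
Overall: Flow A 130/164 = 79.3%, Flow B 108/151 = 71.5% → Flow A
Flow A wins overall and in every traffic group — no reversal.

No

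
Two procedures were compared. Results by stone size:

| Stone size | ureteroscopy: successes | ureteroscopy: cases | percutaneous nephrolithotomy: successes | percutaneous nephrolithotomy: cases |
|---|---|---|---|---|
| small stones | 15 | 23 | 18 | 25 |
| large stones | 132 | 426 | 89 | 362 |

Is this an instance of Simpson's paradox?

No

Small stones: ureteroscopy 15/23 = 65.2%, percutaneous nephrolithotomy 18/25 = 72.0% → percutaneous nephrolithotomy
Large stones: ureteroscopy 132/426 = 31.0%, percutaneous nephrolithotomy 89/362 = 24.6% → ureteroscopy
Overall: ureteroscopy 147/449 = 32.7%, percutaneous nephrolithotomy 107/387 = 27.6% → ureteroscopy
Neither sweeps: ureteroscopy wins 1 of 2 groups, percutaneous nephrolithotomy wins 1. Ureteroscopy wins overall but not every group — no Simpson reversal.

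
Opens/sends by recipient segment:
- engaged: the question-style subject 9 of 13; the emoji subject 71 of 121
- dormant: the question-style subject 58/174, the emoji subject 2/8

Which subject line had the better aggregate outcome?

the emoji subject

Engaged: the question-style subject 9/13 = 69.2%, the emoji subject 71/121 = 58.7% → the question-style subject
Dormant: the question-style subject 58/174 = 33.3%, the emoji subject 2/8 = 25.0% → the question-style subject
Overall: the question-style subject 67/187 = 35.8%, the emoji subject 73/129 = 56.6% → the emoji subject
(The question-style subject wins every recipient group but the emoji subject wins overall — the question-style subject's sends skew toward the low-rate dormant group.)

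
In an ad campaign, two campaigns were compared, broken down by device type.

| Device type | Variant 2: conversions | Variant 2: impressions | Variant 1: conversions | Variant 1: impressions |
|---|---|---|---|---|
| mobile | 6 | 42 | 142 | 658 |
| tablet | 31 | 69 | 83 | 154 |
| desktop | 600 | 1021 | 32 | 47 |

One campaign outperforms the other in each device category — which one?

Mobile: Variant 2 6/42 = 14.3%, Variant 1 142/658 = 21.6% → Variant 1
Tablet: Variant 2 31/69 = 44.9%, Variant 1 83/154 = 53.9% → Variant 1
Desktop: Variant 2 600/1021 = 58.8%, Variant 1 32/47 = 68.1% → Variant 1
Variant 1 has the higher rate in all 3 groups.

Variant 1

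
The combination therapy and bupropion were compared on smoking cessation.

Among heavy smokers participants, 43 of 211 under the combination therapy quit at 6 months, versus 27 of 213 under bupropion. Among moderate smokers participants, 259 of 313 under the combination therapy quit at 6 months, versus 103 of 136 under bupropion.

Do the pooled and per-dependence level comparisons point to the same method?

Yes

Heavy smokers: the combination therapy 43/211 = 20.4%, bupropion 27/213 = 12.7% → the combination therapy
Moderate smokers: the combination therapy 259/313 = 82.7%, bupropion 103/136 = 75.7% → the combination therapy
Overall: the combination therapy 302/524 = 57.6%, bupropion 130/349 = 37.2% → the combination therapy
The combination therapy wins overall and in every dependence group — no reversal.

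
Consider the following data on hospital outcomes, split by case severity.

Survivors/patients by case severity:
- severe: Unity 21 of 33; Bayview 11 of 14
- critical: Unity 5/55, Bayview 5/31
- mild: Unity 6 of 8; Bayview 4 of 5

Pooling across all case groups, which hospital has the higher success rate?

Bayview

Severe: Unity 21/33 = 63.6%, Bayview 11/14 = 78.6% → Bayview
Critical: Unity 5/55 = 9.1%, Bayview 5/31 = 16.1% → Bayview
Mild: Unity 6/8 = 75.0%, Bayview 4/5 = 80.0% → Bayview
Overall: Unity 32/96 = 33.3%, Bayview 20/50 = 40.0% → Bayview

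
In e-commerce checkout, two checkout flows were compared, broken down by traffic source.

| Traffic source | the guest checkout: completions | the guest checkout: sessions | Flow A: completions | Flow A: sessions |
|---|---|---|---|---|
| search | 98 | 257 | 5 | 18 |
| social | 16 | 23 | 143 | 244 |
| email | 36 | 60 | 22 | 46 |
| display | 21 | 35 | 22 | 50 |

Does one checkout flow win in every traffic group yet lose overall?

Yes

Search: the guest checkout 98/257 = 38.1%, Flow A 5/18 = 27.8% → the guest checkout
Social: the guest checkout 16/23 = 69.6%, Flow A 143/244 = 58.6% → the guest checkout
Email: the guest checkout 36/60 = 60.0%, Flow A 22/46 = 47.8% → the guest checkout
Display: the guest checkout 21/35 = 60.0%, Flow A 22/50 = 44.0% → the guest checkout
Overall: the guest checkout 171/375 = 45.6%, Flow A 192/358 = 53.6% → Flow A
The guest checkout wins each traffic group but Flow A wins overall — the comparison reverses. The guest checkout's sessions skew toward search, which has a lower base rate.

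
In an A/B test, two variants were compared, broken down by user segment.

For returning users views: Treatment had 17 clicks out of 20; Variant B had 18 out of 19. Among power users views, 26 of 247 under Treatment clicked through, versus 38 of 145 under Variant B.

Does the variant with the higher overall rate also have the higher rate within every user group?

Yes

Returning users: Treatment 17/20 = 85.0%, Variant B 18/19 = 94.7% → Variant B
Power users: Treatment 26/247 = 10.5%, Variant B 38/145 = 26.2% → Variant B
Overall: Treatment 43/267 = 16.1%, Variant B 56/164 = 34.1% → Variant B
Variant B wins overall and in every user group — no reversal.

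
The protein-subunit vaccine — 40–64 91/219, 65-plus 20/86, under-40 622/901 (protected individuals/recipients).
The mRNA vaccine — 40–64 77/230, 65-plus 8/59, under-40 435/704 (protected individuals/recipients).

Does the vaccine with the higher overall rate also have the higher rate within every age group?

Yes

40–64: the protein-subunit vaccine 91/219 = 41.6%, the mRNA vaccine 77/230 = 33.5% → the protein-subunit vaccine
65-plus: the protein-subunit vaccine 20/86 = 23.3%, the mRNA vaccine 8/59 = 13.6% → the protein-subunit vaccine
Under-40: the protein-subunit vaccine 622/901 = 69.0%, the mRNA vaccine 435/704 = 61.8% → the protein-subunit vaccine
Overall: the protein-subunit vaccine 733/1206 = 60.8%, the mRNA vaccine 520/993 = 52.4% → the protein-subunit vaccine
The protein-subunit vaccine wins overall and in every age group — no reversal.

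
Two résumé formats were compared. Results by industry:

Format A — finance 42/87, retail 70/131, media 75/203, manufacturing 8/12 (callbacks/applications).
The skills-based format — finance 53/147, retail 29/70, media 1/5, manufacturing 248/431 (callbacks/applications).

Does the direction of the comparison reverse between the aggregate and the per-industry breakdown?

Finance: Format A 42/87 = 48.3%, the skills-based format 53/147 = 36.1% → Format A
Retail: Format A 70/131 = 53.4%, the skills-based format 29/70 = 41.4% → Format A
Media: Format A 75/203 = 36.9%, the skills-based format 1/5 = 20.0% → Format A
Manufacturing: Format A 8/12 = 66.7%, the skills-based format 248/431 = 57.5% → Format A
Overall: Format A 195/433 = 45.0%, the skills-based format 331/653 = 50.7% → the skills-based format
Format A wins each industry group but the skills-based format wins overall — the comparison reverses. Format A's applications skew toward media, which has a lower base rate.

Yes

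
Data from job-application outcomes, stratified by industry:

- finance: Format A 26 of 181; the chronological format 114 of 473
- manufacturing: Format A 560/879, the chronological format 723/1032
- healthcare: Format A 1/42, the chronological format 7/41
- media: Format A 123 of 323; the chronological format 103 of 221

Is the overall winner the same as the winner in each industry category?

Finance: Format A 26/181 = 14.4%, the chronological format 114/473 = 24.1% → the chronological format
Manufacturing: Format A 560/879 = 63.7%, the chronological format 723/1032 = 70.1% → the chronological format
Healthcare: Format A 1/42 = 2.4%, the chronological format 7/41 = 17.1% → the chronological format
Media: Format A 123/323 = 38.1%, the chronological format 103/221 = 46.6% → the chronological format
Overall: Format A 710/1425 = 49.8%, the chronological format 947/1767 = 53.6% → the chronological format
The chronological format wins overall and in every industry group — no reversal.

Yes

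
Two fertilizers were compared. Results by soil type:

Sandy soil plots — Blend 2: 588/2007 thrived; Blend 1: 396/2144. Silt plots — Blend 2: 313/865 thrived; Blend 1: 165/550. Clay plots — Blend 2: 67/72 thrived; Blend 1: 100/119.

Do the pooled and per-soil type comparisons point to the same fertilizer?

Yes

Sandy soil: Blend 2 588/2007 = 29.3%, Blend 1 396/2144 = 18.5% → Blend 2
Silt: Blend 2 313/865 = 36.2%, Blend 1 165/550 = 30.0% → Blend 2
Clay: Blend 2 67/72 = 93.1%, Blend 1 100/119 = 84.0% → Blend 2
Overall: Blend 2 968/2944 = 32.9%, Blend 1 661/2813 = 23.5% → Blend 2
Blend 2 wins overall and in every soil group — no reversal.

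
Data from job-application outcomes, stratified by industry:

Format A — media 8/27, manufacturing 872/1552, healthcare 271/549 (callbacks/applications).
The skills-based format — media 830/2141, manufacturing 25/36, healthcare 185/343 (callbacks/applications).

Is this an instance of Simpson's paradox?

Media: Format A 8/27 = 29.6%, the skills-based format 830/2141 = 38.8% → the skills-based format
Manufacturing: Format A 872/1552 = 56.2%, the skills-based format 25/36 = 69.4% → the skills-based format
Healthcare: Format A 271/549 = 49.4%, the skills-based format 185/343 = 53.9% → the skills-based format
Overall: Format A 1151/2128 = 54.1%, the skills-based format 1040/2520 = 41.3% → Format A
The skills-based format wins each industry group but Format A wins overall — the comparison reverses. The skills-based format's applications skew toward media, which has a lower base rate.

Yes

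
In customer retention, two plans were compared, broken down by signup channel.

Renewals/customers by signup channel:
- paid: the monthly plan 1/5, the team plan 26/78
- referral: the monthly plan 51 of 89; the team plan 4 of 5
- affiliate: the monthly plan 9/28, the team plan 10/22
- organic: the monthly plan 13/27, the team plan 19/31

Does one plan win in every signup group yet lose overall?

Paid: the monthly plan 1/5 = 20.0%, the team plan 26/78 = 33.3% → the team plan
Referral: the monthly plan 51/89 = 57.3%, the team plan 4/5 = 80.0% → the team plan
Affiliate: the monthly plan 9/28 = 32.1%, the team plan 10/22 = 45.5% → the team plan
Organic: the monthly plan 13/27 = 48.1%, the team plan 19/31 = 61.3% → the team plan
Overall: the monthly plan 74/149 = 49.7%, the team plan 59/136 = 43.4% → the monthly plan
The team plan wins each signup group but the monthly plan wins overall — the comparison reverses. The team plan's customers skew toward paid, which has a lower base rate.

Yes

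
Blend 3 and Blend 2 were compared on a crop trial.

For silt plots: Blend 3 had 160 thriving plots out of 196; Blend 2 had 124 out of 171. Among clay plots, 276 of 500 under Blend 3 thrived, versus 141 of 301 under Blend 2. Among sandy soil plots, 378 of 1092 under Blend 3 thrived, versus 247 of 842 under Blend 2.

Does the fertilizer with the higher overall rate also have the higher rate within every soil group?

Yes

Silt: Blend 3 160/196 = 81.6%, Blend 2 124/171 = 72.5% → Blend 3
Clay: Blend 3 276/500 = 55.2%, Blend 2 141/301 = 46.8% → Blend 3
Sandy soil: Blend 3 378/1092 = 34.6%, Blend 2 247/842 = 29.3% → Blend 3
Overall: Blend 3 814/1788 = 45.5%, Blend 2 512/1314 = 39.0% → Blend 3
Blend 3 wins overall and in every soil group — no reversal.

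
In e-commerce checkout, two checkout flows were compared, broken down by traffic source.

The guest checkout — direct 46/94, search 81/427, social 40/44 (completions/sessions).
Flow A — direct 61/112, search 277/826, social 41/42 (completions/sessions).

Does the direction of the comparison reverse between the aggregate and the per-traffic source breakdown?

Direct: the guest checkout 46/94 = 48.9%, Flow A 61/112 = 54.5% → Flow A
Search: the guest checkout 81/427 = 19.0%, Flow A 277/826 = 33.5% → Flow A
Social: the guest checkout 40/44 = 90.9%, Flow A 41/42 = 97.6% → Flow A
Overall: the guest checkout 167/565 = 29.6%, Flow A 379/980 = 38.7% → Flow A
Flow A wins overall and in every traffic group — no reversal.

No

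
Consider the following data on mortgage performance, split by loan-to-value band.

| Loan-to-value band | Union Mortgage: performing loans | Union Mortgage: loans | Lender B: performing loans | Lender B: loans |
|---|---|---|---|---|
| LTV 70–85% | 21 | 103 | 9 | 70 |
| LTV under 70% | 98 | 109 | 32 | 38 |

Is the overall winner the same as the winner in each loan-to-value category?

Yes

LTV 70–85%: Union Mortgage 21/103 = 20.4%, Lender B 9/70 = 12.9% → Union Mortgage
LTV under 70%: Union Mortgage 98/109 = 89.9%, Lender B 32/38 = 84.2% → Union Mortgage
Overall: Union Mortgage 119/212 = 56.1%, Lender B 41/108 = 38.0% → Union Mortgage
Union Mortgage wins overall and in every loan-to-value group — no reversal.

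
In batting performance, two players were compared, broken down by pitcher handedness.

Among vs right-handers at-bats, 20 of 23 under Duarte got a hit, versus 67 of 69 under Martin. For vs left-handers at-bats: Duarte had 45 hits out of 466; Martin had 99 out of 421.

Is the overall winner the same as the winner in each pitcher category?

Yes

Vs right-handers: Duarte 20/23 = 87.0%, Martin 67/69 = 97.1% → Martin
Vs left-handers: Duarte 45/466 = 9.7%, Martin 99/421 = 23.5% → Martin
Overall: Duarte 65/489 = 13.3%, Martin 166/490 = 33.9% → Martin
Martin wins overall and in every pitcher group — no reversal.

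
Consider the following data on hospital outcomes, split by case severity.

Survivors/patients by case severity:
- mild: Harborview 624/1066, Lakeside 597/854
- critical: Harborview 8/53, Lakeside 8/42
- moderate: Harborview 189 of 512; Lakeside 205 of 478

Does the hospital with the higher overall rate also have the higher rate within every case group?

Yes

Mild: Harborview 624/1066 = 58.5%, Lakeside 597/854 = 69.9% → Lakeside
Critical: Harborview 8/53 = 15.1%, Lakeside 8/42 = 19.0% → Lakeside
Moderate: Harborview 189/512 = 36.9%, Lakeside 205/478 = 42.9% → Lakeside
Overall: Harborview 821/1631 = 50.3%, Lakeside 810/1374 = 59.0% → Lakeside
Lakeside wins overall and in every case group — no reversal.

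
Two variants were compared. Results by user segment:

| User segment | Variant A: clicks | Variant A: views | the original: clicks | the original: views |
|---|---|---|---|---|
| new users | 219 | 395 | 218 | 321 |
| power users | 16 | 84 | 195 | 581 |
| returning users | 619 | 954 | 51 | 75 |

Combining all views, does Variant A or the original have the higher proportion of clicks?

Variant A

New users: Variant A 219/395 = 55.4%, the original 218/321 = 67.9% → the original
Power users: Variant A 16/84 = 19.0%, the original 195/581 = 33.6% → the original
Returning users: Variant A 619/954 = 64.9%, the original 51/75 = 68.0% → the original
Overall: Variant A 854/1433 = 59.6%, the original 464/977 = 47.5% → Variant A
(The original wins every user group but Variant A wins overall — the original's views skew toward the low-rate power users group.)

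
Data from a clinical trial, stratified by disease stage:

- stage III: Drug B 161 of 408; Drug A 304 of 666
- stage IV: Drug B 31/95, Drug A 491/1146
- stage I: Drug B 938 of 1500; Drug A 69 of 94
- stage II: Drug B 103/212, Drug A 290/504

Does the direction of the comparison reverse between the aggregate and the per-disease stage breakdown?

Yes

Stage III: Drug B 161/408 = 39.5%, Drug A 304/666 = 45.6% → Drug A
Stage IV: Drug B 31/95 = 32.6%, Drug A 491/1146 = 42.8% → Drug A
Stage I: Drug B 938/1500 = 62.5%, Drug A 69/94 = 73.4% → Drug A
Stage II: Drug B 103/212 = 48.6%, Drug A 290/504 = 57.5% → Drug A
Overall: Drug B 1233/2215 = 55.7%, Drug A 1154/2410 = 47.9% → Drug B
Drug A wins each disease group but Drug B wins overall — the comparison reverses. Drug A's patients skew toward stage IV, which has a lower base rate.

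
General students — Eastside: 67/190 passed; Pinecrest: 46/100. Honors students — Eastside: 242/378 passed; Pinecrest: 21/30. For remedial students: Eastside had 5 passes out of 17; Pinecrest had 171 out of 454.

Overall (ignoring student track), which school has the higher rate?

Eastside

General: Eastside 67/190 = 35.3%, Pinecrest 46/100 = 46.0% → Pinecrest
Honors: Eastside 242/378 = 64.0%, Pinecrest 21/30 = 70.0% → Pinecrest
Remedial: Eastside 5/17 = 29.4%, Pinecrest 171/454 = 37.7% → Pinecrest
Overall: Eastside 314/585 = 53.7%, Pinecrest 238/584 = 40.8% → Eastside
(Pinecrest wins every student group but Eastside wins overall — Pinecrest's students skew toward the low-rate remedial group.)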